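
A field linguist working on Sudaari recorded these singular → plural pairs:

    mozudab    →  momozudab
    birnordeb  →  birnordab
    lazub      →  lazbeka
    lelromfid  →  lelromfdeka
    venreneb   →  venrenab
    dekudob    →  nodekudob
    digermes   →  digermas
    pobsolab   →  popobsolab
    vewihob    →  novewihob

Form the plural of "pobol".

nopobol

"pobol" has last vowel 'o'. The stems whose last vowel is 'o' (dekudob → nodekudob, vewihob → novewihob) add the prefix no-.
The other patterns: stems whose last vowel is 'a' repeat the first consonant+vowel as a prefix; stems whose last vowel is 'e' change the last vowel to 'a'; stems whose last vowel is 'i' or 'u' delete the last vowel and add -eka.
So pobol → nopobol.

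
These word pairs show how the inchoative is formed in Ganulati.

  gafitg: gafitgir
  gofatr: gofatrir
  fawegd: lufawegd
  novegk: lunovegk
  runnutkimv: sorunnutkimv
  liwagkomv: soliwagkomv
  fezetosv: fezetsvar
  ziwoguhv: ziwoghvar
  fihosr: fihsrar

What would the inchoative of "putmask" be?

putmskar

runnutkimv and fezetosv both end in -v yet inflect differently (sorunnutkimv, fezetsvar), so the final letter is not what conditions the rule; the second-to-last letter is.
"putmask" has second-to-last letter 's'. The stems whose second-to-last letter is 's' (fezetosv → fezetsvar, fihosr → fihsrar) delete the last vowel and add -ar.
The other patterns: stems whose second-to-last letter is 't' add -ir; stems whose second-to-last letter is 'g' add the prefix lu-; stems whose second-to-last letter is 'm' add the prefix so-.
So putmask → putmskar.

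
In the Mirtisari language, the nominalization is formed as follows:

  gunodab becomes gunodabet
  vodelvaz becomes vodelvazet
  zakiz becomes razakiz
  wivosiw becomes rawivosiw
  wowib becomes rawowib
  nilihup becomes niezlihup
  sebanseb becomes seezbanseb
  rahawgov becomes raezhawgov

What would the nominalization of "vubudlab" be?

"vubudlab" has last vowel 'a'. The stems whose last vowel is 'a' (gunodab → gunodabet, vodelvaz → vodelvazet) add -et.
The other patterns: stems whose last vowel is 'i' add the prefix ra-; stems whose last vowel is 'e', 'o' or 'u' insert -ez- after the first vowel.
So vubudlab → vubudlabet.

vubudlabet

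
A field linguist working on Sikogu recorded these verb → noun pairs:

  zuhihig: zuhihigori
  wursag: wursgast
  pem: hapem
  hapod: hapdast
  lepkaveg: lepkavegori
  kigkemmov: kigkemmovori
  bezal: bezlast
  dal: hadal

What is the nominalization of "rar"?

dal and bezal both end in -l yet inflect differently (hadal, bezlast), so the final letter is not what conditions the rule; the number of vowels is.
"rar" has 1 vowel. The stems with 1 vowel (dal → hadal, pem → hapem) add the prefix ha-.
So rar → harar.

harar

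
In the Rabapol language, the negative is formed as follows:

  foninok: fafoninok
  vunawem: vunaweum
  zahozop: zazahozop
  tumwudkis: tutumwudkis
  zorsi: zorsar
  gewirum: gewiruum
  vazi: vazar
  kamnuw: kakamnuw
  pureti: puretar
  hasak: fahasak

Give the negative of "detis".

foninok and zahozop both have last vowel 'o' yet inflect differently (fafoninok, zazahozop), so the last vowel is not what conditions the rule; the final letter is.
"detis" ends in -s. The one such stem in the data (tumwudkis → tutumwudkis) repeats the first consonant+vowel as a prefix (as do zahozop, kamnuw), so the same rule applies.
The other patterns: stems ending in -m drop the final letter and add -um; stems ending in -i drop the final letter and add -ar; stems ending in -k add the prefix fa-.
So detis → dedetis.

dedetis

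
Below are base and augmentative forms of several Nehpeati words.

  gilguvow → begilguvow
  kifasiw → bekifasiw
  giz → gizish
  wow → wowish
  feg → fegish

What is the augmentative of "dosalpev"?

gilguvow and wow both end in -w yet inflect differently (begilguvow, wowish), so the final letter is not what conditions the rule; the number of vowels is.
"dosalpev" has 3 vowels. The stems with 3 vowels (gilguvow → begilguvow, kifasiw → bekifasiw) add the prefix be-.
The other pattern: stems with 1 vowel add -ish.
So dosalpev → bedosalpev.

bedosalpev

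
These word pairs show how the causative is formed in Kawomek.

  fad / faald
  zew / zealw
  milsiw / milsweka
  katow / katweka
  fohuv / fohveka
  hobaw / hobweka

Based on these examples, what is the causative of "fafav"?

fafveka

zew and milsiw both end in -w yet inflect differently (zealw, milsweka), so the final letter is not what conditions the rule; the number of vowels is.
"fafav" has 2 vowels. The stems with 2 vowels (milsiw → milsweka, katow → katweka, fohuv → fohveka) delete the last vowel and add -eka.
The other pattern: stems with 1 vowel insert -al- after the first vowel.
So fafav → fafveka.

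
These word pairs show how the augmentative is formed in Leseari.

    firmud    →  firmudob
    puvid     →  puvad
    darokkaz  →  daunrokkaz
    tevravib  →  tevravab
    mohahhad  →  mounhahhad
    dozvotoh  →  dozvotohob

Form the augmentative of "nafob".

nafobob

"nafob" has last vowel 'o'. The one such stem in the data (dozvotoh → dozvotohob) adds -ob, so the same rule applies.
So nafob → nafobob.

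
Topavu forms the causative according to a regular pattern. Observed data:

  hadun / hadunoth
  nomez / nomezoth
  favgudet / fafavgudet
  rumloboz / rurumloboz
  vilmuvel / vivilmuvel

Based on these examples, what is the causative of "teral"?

teraloth

nomez and rumloboz both end in -z yet inflect differently (nomezoth, rurumloboz), so the final letter is not what conditions the rule; the number of vowels is.
"teral" has 2 vowels. The stems with 2 vowels (hadun → hadunoth, nomez → nomezoth) add -oth.
The other pattern: stems with 3 vowels repeat the first consonant+vowel as a prefix.
So teral → teraloth.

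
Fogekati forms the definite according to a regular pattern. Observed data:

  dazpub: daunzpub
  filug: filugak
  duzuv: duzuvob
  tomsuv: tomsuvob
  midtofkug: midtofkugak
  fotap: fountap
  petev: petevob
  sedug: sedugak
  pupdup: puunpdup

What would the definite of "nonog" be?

filug and tomsuv both have last vowel 'u' yet inflect differently (filugak, tomsuvob), so the last vowel is not what conditions the rule; the final letter is.
"nonog" ends in -g. The stems ending in -g (filug → filugak, sedug → sedugak, midtofkug → midtofkugak) add -ak.
The other patterns: stems ending in -v add -ob; stems ending in -b or -p insert -un- after the first vowel.
So nonog → nonogak.

nonogak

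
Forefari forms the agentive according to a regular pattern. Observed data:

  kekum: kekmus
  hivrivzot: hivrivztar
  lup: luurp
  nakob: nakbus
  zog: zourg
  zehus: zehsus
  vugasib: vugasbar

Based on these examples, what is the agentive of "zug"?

nakob and vugasib both end in -b yet inflect differently (nakbus, vugasbar), so the final letter is not what conditions the rule; the number of vowels is.
"zug" has 1 vowel. The stems with 1 vowel (lup → luurp, zog → zourg) insert -ur- after the first vowel.
The other patterns: stems with 2 vowels delete the last vowel and add -us; stems with 3 vowels delete the last vowel and add -ar.
So zug → zuurg.

zuurg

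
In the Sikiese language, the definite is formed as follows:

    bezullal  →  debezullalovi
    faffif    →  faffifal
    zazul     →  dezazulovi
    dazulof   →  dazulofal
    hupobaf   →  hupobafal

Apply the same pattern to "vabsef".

vabsefal

bezullal and hupobaf both have last vowel 'a' yet inflect differently (debezullalovi, hupobafal), so the last vowel is not what conditions the rule; the final letter is.
"vabsef" ends in -f. The stems ending in -f (dazulof → dazulofal, hupobaf → hupobafal, faffif → faffifal) add -al.
So vabsef → vabsefal.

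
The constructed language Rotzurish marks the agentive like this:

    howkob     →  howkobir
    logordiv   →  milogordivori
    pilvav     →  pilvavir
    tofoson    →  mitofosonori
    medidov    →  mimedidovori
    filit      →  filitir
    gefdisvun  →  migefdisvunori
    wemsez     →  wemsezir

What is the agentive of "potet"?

potetir

logordiv and pilvav both end in -v yet inflect differently (milogordivori, pilvavir), so the final letter is not what conditions the rule; the number of vowels is.
"potet" has 2 vowels. The stems with 2 vowels (wemsez → wemsezir, pilvav → pilvavir, filit → filitir) add -ir.
The other pattern: stems with 3 vowels add mi- … -ori around the stem.
So potet → potetir.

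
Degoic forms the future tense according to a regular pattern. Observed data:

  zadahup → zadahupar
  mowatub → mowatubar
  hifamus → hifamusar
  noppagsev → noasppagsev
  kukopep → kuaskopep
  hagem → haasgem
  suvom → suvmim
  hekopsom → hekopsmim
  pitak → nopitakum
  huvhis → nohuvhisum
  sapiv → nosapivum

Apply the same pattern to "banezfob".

banezfbim

"banezfob" has last vowel 'o'. The stems whose last vowel is 'o' (suvom → suvmim, hekopsom → hekopsmim) delete the last vowel and add -im.
The other patterns: stems whose last vowel is 'u' add -ar; stems whose last vowel is 'e' insert -as- after the first vowel; stems whose last vowel is 'a' or 'i' add no- … -um around the stem.
So banezfob → banezfbim.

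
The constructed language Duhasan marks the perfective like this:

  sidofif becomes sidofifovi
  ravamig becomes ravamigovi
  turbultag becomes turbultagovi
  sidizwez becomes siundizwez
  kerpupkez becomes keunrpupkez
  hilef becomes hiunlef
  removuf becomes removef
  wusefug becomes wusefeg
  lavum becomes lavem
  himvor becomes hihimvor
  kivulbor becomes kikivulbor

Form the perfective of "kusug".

"kusug" has last vowel 'u'. The stems whose last vowel is 'u' (removuf → removef, wusefug → wusefeg, lavum → lavem) change the last vowel to 'e'.
The other patterns: stems whose last vowel is 'a' or 'i' add -ovi; stems whose last vowel is 'e' insert -un- after the first vowel; stems whose last vowel is 'o' repeat the first consonant+vowel as a prefix.
So kusug → kuseg.

kuseg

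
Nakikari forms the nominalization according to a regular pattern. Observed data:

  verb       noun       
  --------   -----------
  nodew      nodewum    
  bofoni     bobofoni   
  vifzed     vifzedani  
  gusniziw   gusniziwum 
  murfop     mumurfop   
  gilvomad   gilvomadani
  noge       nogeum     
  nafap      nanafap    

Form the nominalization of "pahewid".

pahewidani

gilvomad and nafap both have last vowel 'a' yet inflect differently (gilvomadani, nanafap), so the last vowel is not what conditions the rule; the final letter is.
"pahewid" ends in -d. The stems ending in -d (gilvomad → gilvomadani, vifzed → vifzedani) add -ani.
So pahewid → pahewidani.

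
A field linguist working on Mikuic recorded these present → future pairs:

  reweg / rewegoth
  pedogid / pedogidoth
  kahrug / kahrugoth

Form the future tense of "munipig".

Every pair shown (reweg → rewegoth, pedogid → pedogidoth, kahrug → kahrugoth) follows the same rule: add -oth.
So munipig → munipigoth.

munipigoth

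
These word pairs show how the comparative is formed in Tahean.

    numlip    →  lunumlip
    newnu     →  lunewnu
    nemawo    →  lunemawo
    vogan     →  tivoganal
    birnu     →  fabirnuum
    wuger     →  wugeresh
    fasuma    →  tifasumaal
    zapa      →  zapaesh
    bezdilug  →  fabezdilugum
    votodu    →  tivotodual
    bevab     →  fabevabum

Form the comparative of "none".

birnu and newnu both end in -u yet inflect differently (fabirnuum, lunewnu), so the final letter is not what conditions the rule; the first letter is.
"none" begins with n-. The stems beginning with n- (newnu → lunewnu, numlip → lunumlip, nemawo → lunemawo) add the prefix lu-.
The other patterns: stems beginning with b- add fa- … -um around the stem; stems beginning with w- or z- add -esh; stems beginning with f- or v- add ti- … -al around the stem.
So none → lunone.

lunone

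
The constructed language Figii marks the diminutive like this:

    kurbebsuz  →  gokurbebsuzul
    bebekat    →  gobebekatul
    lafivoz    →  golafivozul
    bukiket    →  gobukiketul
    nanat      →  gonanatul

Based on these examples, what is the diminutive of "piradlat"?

Every pair shown (kurbebsuz → gokurbebsuzul, bebekat → gobebekatul, lafivoz → golafivozul, …) follows the same rule: add go- … -ul around the stem.
So piradlat → gopiradlatul.

gopiradlatul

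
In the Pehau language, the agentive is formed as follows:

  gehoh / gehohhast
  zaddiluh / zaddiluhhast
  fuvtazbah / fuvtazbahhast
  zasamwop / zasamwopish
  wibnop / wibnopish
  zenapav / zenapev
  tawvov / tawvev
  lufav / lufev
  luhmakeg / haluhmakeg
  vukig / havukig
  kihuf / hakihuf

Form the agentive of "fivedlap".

gehoh and zasamwop both have last vowel 'o' yet inflect differently (gehohhast, zasamwopish), so the last vowel is not what conditions the rule; the final letter is.
"fivedlap" ends in -p. The stems ending in -p (zasamwop → zasamwopish, wibnop → wibnopish) add -ish.
The other patterns: stems ending in -h double the final consonant and add -ast; stems ending in -v change the last vowel to 'e'; stems ending in -f or -g add the prefix ha-.
So fivedlap → fivedlapish.

fivedlapish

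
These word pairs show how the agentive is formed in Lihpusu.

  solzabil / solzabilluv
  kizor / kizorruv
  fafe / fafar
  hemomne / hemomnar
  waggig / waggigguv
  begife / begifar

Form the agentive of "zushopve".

"zushopve" ends in a vowel. The stems ending in a vowel (begife → begifar, fafe → fafar, hemomne → hemomnar) drop the final letter and add -ar.
The other pattern: stems ending in a consonant double the final consonant and add -uv.
So zushopve → zushopvar.

zushopvar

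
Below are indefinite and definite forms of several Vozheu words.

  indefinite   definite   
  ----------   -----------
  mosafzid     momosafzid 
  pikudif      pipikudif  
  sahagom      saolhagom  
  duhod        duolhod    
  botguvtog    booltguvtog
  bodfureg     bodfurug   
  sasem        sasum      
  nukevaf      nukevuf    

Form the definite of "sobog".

mosafzid and duhod both end in -d yet inflect differently (momosafzid, duolhod), so the final letter is not what conditions the rule; the last vowel is.
"sobog" has last vowel 'o'. The stems whose last vowel is 'o' (sahagom → saolhagom, duhod → duolhod, botguvtog → booltguvtog) insert -ol- after the first vowel.
So sobog → soolbog.

soolbog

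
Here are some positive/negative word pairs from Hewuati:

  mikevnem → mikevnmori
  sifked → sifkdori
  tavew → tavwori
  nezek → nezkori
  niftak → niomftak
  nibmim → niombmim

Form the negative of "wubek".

wubkori

"wubek" has last vowel 'e'. The stems whose last vowel is 'e' (mikevnem → mikevnmori, sifked → sifkdori, tavew → tavwori) delete the last vowel and add -ori.
The other pattern: stems whose last vowel is 'a' or 'i' insert -om- after the first vowel.
So wubek → wubkori.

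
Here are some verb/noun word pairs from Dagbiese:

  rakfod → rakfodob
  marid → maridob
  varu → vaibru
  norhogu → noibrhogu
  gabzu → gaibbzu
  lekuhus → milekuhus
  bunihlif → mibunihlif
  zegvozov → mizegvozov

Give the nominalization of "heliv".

miheliv

"heliv" ends in -v. The one such stem in the data (zegvozov → mizegvozov) adds the prefix mi-, so the same rule applies.
So heliv → miheliv.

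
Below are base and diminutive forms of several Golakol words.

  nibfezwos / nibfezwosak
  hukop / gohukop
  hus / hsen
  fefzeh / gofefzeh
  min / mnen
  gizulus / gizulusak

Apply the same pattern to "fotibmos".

fotibmosak

hus and nibfezwos both end in -s yet inflect differently (hsen, nibfezwosak), so the final letter is not what conditions the rule; the number of vowels is.
"fotibmos" has 3 vowels. The stems with 3 vowels (nibfezwos → nibfezwosak, gizulus → gizulusak) add -ak.
The other patterns: stems with 1 vowel delete the last vowel and add -en; stems with 2 vowels add the prefix go-.
So fotibmos → fotibmosak.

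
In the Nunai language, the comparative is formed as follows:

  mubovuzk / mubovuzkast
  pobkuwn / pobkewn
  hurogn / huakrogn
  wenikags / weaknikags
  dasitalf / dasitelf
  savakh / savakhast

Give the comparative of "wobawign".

woakbawign

pobkuwn and hurogn both end in -n yet inflect differently (pobkewn, huakrogn), so the final letter is not what conditions the rule; the second-to-last letter is.
"wobawign" has second-to-last letter 'g'. The stems whose second-to-last letter is 'g' (hurogn → huakrogn, wenikags → weaknikags) insert -ak- after the first vowel.
So wobawign → woakbawign.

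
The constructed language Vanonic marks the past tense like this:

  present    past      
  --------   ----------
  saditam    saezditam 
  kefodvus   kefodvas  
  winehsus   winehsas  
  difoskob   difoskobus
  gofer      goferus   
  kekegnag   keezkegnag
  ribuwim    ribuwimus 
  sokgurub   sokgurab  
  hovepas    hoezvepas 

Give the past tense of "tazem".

tazemus

hovepas and kefodvus both end in -s yet inflect differently (hoezvepas, kefodvas), so the final letter is not what conditions the rule; the last vowel is.
"tazem" has last vowel 'e'. The one such stem in the data (gofer → goferus) adds -us, so the same rule applies.
The other patterns: stems whose last vowel is 'a' insert -ez- after the first vowel; stems whose last vowel is 'u' change the last vowel to 'a'.
So tazem → tazemus.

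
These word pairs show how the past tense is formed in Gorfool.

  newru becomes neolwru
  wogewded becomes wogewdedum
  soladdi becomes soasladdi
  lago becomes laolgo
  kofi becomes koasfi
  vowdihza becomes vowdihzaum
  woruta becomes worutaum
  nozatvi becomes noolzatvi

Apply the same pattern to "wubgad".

kofi and nozatvi both end in -i yet inflect differently (koasfi, noolzatvi), so the final letter is not what conditions the rule; the first letter is.
"wubgad" begins with w-. The stems beginning with w- (wogewded → wogewdedum, woruta → worutaum) add -um.
The other patterns: stems beginning with k- or s- insert -as- after the first vowel; stems beginning with l- or n- insert -ol- after the first vowel.
So wubgad → wubgadum.

wubgadum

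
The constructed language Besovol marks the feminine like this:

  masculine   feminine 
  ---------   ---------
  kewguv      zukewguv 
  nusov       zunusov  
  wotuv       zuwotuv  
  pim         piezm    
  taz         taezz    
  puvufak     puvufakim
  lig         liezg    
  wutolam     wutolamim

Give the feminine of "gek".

geezk

pim and wutolam both end in -m yet inflect differently (piezm, wutolamim), so the final letter is not what conditions the rule; the number of vowels is.
"gek" has 1 vowel. The stems with 1 vowel (lig → liezg, taz → taezz, pim → piezm) insert -ez- after the first vowel.
The other patterns: stems with 2 vowels add the prefix zu-; stems with 3 vowels add -im.
So gek → geezk.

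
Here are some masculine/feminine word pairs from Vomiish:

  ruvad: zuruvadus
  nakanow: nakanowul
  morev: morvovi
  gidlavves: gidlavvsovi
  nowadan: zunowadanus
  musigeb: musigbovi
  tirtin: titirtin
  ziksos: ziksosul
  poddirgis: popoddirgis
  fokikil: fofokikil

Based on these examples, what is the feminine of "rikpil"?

ririkpil

"rikpil" has last vowel 'i'. The stems whose last vowel is 'i' (fokikil → fofokikil, poddirgis → popoddirgis, tirtin → titirtin) repeat the first consonant+vowel as a prefix.
The other patterns: stems whose last vowel is 'e' delete the last vowel and add -ovi; stems whose last vowel is 'o' add -ul; stems whose last vowel is 'a' add zu- … -us around the stem.
So rikpil → ririkpil.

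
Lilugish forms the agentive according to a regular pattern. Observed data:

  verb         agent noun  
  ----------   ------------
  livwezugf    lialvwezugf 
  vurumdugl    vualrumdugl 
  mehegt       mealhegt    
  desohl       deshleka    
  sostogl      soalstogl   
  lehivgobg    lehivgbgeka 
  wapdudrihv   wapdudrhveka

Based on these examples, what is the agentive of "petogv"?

pealtogv

"petogv" has second-to-last letter 'g'. The stems whose second-to-last letter is 'g' (sostogl → soalstogl, vurumdugl → vualrumdugl, mehegt → mealhegt) insert -al- after the first vowel.
So petogv → pealtogv.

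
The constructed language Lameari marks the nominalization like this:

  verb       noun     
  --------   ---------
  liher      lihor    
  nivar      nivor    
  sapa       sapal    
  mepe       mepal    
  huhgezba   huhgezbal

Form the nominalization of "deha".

dehal

"deha" ends in a vowel. The stems ending in a vowel (mepe → mepal, huhgezba → huhgezbal, sapa → sapal) drop the final letter and add -al.
So deha → dehal.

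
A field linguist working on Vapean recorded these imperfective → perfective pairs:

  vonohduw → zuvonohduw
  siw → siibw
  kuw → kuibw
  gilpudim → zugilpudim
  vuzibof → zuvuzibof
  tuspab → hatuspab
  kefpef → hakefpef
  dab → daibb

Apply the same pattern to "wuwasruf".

dab and tuspab both end in -b yet inflect differently (daibb, hatuspab), so the final letter is not what conditions the rule; the number of vowels is.
"wuwasruf" has 3 vowels. The stems with 3 vowels (vonohduw → zuvonohduw, vuzibof → zuvuzibof, gilpudim → zugilpudim) add the prefix zu-.
The other patterns: stems with 1 vowel insert -ib- after the first vowel; stems with 2 vowels add the prefix ha-.
So wuwasruf → zuwuwasruf.

zuwuwasruf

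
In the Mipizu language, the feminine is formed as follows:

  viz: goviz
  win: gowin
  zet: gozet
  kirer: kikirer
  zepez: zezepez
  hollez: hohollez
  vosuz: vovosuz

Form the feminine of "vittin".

viz and zepez both end in -z yet inflect differently (goviz, zezepez), so the final letter is not what conditions the rule; the number of vowels is.
"vittin" has 2 vowels. The stems with 2 vowels (kirer → kikirer, zepez → zezepez, hollez → hohollez) repeat the first consonant+vowel as a prefix.
The other pattern: stems with 1 vowel add the prefix go-.
So vittin → vivittin.

vivittin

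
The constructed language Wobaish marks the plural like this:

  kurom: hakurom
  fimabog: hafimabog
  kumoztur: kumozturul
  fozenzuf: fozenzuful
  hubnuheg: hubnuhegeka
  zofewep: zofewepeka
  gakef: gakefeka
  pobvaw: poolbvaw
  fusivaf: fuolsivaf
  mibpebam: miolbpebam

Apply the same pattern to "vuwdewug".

vuwdewugul

"vuwdewug" has last vowel 'u'. The stems whose last vowel is 'u' (kumoztur → kumozturul, fozenzuf → fozenzuful) add -ul.
The other patterns: stems whose last vowel is 'o' add the prefix ha-; stems whose last vowel is 'e' add -eka; stems whose last vowel is 'a' insert -ol- after the first vowel.
So vuwdewug → vuwdewugul.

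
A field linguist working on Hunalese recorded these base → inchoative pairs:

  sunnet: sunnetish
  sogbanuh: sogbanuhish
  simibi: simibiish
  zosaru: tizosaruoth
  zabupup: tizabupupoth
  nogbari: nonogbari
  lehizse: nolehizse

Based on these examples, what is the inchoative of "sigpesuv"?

sigpesuvish

simibi and nogbari both end in -i yet inflect differently (simibiish, nonogbari), so the final letter is not what conditions the rule; the first letter is.
"sigpesuv" begins with s-. The stems beginning with s- (sunnet → sunnetish, sogbanuh → sogbanuhish, simibi → simibiish) add -ish.
The other patterns: stems beginning with z- add ti- … -oth around the stem; stems beginning with l- or n- add the prefix no-.
So sigpesuv → sigpesuvish.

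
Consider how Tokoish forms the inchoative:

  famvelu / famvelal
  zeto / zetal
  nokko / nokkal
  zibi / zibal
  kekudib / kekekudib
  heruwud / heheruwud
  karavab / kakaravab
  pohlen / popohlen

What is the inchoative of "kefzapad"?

zibi and kekudib both have last vowel 'i' yet inflect differently (zibal, kekekudib), so the last vowel is not what conditions the rule; whether the stem ends in a vowel or a consonant is.
"kefzapad" ends in a consonant. The stems ending in a consonant (kekudib → kekekudib, heruwud → heheruwud, karavab → kakaravab) repeat the first consonant+vowel as a prefix.
So kefzapad → kekefzapad.

kekefzapad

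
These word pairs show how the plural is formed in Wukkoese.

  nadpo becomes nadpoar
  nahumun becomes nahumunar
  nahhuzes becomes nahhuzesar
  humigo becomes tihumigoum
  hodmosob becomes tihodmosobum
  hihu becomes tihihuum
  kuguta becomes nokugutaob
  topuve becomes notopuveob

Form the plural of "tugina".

nadpo and humigo both end in -o yet inflect differently (nadpoar, tihumigoum), so the final letter is not what conditions the rule; the first letter is.
"tugina" begins with t-. The one such stem in the data (topuve → notopuveob) adds no- … -ob around the stem, so the same rule applies.
The other patterns: stems beginning with n- add -ar; stems beginning with h- add ti- … -um around the stem.
So tugina → notuginaob.

notuginaob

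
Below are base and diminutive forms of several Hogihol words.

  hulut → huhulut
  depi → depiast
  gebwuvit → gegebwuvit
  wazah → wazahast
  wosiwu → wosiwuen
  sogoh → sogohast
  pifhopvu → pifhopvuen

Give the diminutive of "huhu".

"huhu" ends in -u. The stems ending in -u (wosiwu → wosiwuen, pifhopvu → pifhopvuen) add -en.
So huhu → huhuen.

huhuen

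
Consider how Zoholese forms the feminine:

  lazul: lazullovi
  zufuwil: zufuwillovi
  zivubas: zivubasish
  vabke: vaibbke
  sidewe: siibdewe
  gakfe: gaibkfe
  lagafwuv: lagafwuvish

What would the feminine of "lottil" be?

lazul and lagafwuv both have last vowel 'u' yet inflect differently (lazullovi, lagafwuvish), so the last vowel is not what conditions the rule; the final letter is.
"lottil" ends in -l. The stems ending in -l (lazul → lazullovi, zufuwil → zufuwillovi) double the final consonant and add -ovi.
The other patterns: stems ending in -e insert -ib- after the first vowel; stems ending in -s or -v add -ish.
So lottil → lottillovi.

lottillovi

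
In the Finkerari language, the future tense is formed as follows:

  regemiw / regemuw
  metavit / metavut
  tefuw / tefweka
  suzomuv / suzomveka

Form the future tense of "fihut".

regemiw and tefuw both end in -w yet inflect differently (regemuw, tefweka), so the final letter is not what conditions the rule; the last vowel is.
"fihut" has last vowel 'u'. The stems whose last vowel is 'u' (tefuw → tefweka, suzomuv → suzomveka) delete the last vowel and add -eka.
So fihut → fihteka.

fihteka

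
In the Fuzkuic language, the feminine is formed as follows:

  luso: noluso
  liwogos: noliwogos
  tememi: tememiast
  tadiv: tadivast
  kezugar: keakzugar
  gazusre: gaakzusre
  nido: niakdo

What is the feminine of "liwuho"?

luso and nido both end in -o yet inflect differently (noluso, niakdo), so the final letter is not what conditions the rule; the first letter is.
"liwuho" begins with l-. The stems beginning with l- (luso → noluso, liwogos → noliwogos) add the prefix no-.
So liwuho → noliwuho.

noliwuho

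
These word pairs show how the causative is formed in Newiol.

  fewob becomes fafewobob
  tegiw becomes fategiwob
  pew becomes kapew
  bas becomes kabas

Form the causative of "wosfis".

fawosfisob

tegiw and pew both end in -w yet inflect differently (fategiwob, kapew), so the final letter is not what conditions the rule; the number of vowels is.
"wosfis" has 2 vowels. The stems with 2 vowels (fewob → fafewobob, tegiw → fategiwob) add fa- … -ob around the stem.
The other pattern: stems with 1 vowel add the prefix ka-.
So wosfis → fawosfisob.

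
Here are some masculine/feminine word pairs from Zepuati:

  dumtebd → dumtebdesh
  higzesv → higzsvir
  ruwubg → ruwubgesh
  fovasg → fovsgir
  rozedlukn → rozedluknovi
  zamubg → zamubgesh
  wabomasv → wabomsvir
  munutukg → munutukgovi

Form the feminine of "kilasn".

kilsnir

munutukg and fovasg both end in -g yet inflect differently (munutukgovi, fovsgir), so the final letter is not what conditions the rule; the second-to-last letter is.
"kilasn" has second-to-last letter 's'. The stems whose second-to-last letter is 's' (fovasg → fovsgir, higzesv → higzsvir, wabomasv → wabomsvir) delete the last vowel and add -ir.
So kilasn → kilsnir.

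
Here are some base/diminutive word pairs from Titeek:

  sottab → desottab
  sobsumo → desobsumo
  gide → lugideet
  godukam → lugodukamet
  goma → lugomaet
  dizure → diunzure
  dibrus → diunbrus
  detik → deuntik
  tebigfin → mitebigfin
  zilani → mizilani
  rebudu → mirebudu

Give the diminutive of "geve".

lugeveet

"geve" begins with g-. The stems beginning with g- (gide → lugideet, godukam → lugodukamet, goma → lugomaet) add lu- … -et around the stem.
So geve → lugeveet.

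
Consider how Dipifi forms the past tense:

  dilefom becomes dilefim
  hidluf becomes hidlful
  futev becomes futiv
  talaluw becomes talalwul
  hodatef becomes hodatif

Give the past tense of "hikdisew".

hikdisiw

hidluf and hodatef both end in -f yet inflect differently (hidlful, hodatif), so the final letter is not what conditions the rule; the last vowel is.
"hikdisew" has last vowel 'e'. The stems whose last vowel is 'e' (hodatef → hodatif, futev → futiv) change the last vowel to 'i'.
The other pattern: stems whose last vowel is 'u' delete the last vowel and add -ul.
So hikdisew → hikdisiw.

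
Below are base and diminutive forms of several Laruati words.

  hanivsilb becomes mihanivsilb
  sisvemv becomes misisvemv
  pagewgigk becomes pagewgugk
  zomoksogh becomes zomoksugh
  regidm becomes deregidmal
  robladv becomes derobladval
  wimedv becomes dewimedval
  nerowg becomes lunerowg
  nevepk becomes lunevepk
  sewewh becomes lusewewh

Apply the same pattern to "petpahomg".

mipetpahomg

sisvemv and robladv both end in -v yet inflect differently (misisvemv, derobladval), so the final letter is not what conditions the rule; the second-to-last letter is.
"petpahomg" has second-to-last letter 'm'. The one such stem in the data (sisvemv → misisvemv) adds the prefix mi-, so the same rule applies.
So petpahomg → mipetpahomg.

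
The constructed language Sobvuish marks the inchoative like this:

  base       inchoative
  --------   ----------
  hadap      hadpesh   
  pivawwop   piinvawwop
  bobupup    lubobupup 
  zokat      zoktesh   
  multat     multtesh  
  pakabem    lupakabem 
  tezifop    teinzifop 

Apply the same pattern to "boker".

luboker

"boker" has last vowel 'e'. The one such stem in the data (pakabem → lupakabem) adds the prefix lu-, so the same rule applies.
The other patterns: stems whose last vowel is 'a' delete the last vowel and add -esh; stems whose last vowel is 'o' insert -in- after the first vowel.
So boker → luboker.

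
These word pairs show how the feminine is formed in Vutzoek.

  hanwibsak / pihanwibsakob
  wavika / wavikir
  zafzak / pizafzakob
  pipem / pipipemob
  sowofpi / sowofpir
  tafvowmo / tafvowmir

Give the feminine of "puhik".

pipuhikob

hanwibsak and wavika both have last vowel 'a' yet inflect differently (pihanwibsakob, wavikir), so the last vowel is not what conditions the rule; whether the stem ends in a vowel or a consonant is.
"puhik" ends in a consonant. The stems ending in a consonant (pipem → pipipemob, hanwibsak → pihanwibsakob, zafzak → pizafzakob) add pi- … -ob around the stem.
The other pattern: stems ending in a vowel drop the final letter and add -ir.
So puhik → pipuhikob.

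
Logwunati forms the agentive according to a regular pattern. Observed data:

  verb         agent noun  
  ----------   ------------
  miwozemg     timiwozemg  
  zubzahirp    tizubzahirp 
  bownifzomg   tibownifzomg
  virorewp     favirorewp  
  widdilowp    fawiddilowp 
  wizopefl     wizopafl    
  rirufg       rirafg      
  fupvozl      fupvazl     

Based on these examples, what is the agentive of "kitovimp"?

zubzahirp and virorewp both end in -p yet inflect differently (tizubzahirp, favirorewp), so the final letter is not what conditions the rule; the second-to-last letter is.
"kitovimp" has second-to-last letter 'm'. The stems whose second-to-last letter is 'm' (miwozemg → timiwozemg, bownifzomg → tibownifzomg) add the prefix ti-.
The other patterns: stems whose second-to-last letter is 'w' add the prefix fa-; stems whose second-to-last letter is 'f' or 'z' change the last vowel to 'a'.
So kitovimp → tikitovimp.

tikitovimp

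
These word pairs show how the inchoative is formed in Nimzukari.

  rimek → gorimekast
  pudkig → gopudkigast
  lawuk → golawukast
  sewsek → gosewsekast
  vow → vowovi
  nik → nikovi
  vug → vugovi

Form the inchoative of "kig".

kigovi

rimek and nik both end in -k yet inflect differently (gorimekast, nikovi), so the final letter is not what conditions the rule; the number of vowels is.
"kig" has 1 vowel. The stems with 1 vowel (vow → vowovi, nik → nikovi, vug → vugovi) add -ovi.
So kig → kigovi.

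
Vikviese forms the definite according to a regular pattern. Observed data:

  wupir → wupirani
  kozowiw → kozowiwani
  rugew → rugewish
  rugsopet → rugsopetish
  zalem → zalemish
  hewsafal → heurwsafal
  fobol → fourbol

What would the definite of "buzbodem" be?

buzbodemish

kozowiw and rugew both end in -w yet inflect differently (kozowiwani, rugewish), so the final letter is not what conditions the rule; the last vowel is.
"buzbodem" has last vowel 'e'. The stems whose last vowel is 'e' (rugew → rugewish, rugsopet → rugsopetish, zalem → zalemish) add -ish.
The other patterns: stems whose last vowel is 'i' add -ani; stems whose last vowel is 'a' or 'o' insert -ur- after the first vowel.
So buzbodem → buzbodemish.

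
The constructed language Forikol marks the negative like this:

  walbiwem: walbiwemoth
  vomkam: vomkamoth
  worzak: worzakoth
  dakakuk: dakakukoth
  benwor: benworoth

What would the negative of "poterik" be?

poterikoth

Every pair shown (walbiwem → walbiwemoth, vomkam → vomkamoth, worzak → worzakoth, …) follows the same rule: add -oth.
So poterik → poterikoth.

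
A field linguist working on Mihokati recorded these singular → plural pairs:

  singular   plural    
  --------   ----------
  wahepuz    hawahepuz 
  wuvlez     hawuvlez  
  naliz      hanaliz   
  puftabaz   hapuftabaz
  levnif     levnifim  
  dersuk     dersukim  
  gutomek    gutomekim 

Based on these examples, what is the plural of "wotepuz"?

hawotepuz

naliz and levnif both have last vowel 'i' yet inflect differently (hanaliz, levnifim), so the last vowel is not what conditions the rule; the final letter is.
"wotepuz" ends in -z. The stems ending in -z (wahepuz → hawahepuz, wuvlez → hawuvlez, naliz → hanaliz) add the prefix ha-.
The other pattern: stems ending in -f or -k add -im.
So wotepuz → hawotepuz.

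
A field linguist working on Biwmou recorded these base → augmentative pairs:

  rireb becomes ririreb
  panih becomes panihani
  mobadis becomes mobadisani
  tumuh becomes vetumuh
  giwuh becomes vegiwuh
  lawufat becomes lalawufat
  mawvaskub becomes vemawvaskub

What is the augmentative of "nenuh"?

"nenuh" has last vowel 'u'. The stems whose last vowel is 'u' (tumuh → vetumuh, giwuh → vegiwuh, mawvaskub → vemawvaskub) add the prefix ve-.
The other patterns: stems whose last vowel is 'i' add -ani; stems whose last vowel is 'a' or 'e' repeat the first consonant+vowel as a prefix.
So nenuh → venenuh.

venenuh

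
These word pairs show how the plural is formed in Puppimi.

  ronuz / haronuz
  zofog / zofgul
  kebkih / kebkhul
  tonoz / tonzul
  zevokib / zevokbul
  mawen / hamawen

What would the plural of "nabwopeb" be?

tonoz and ronuz both end in -z yet inflect differently (tonzul, haronuz), so the final letter is not what conditions the rule; the last vowel is.
"nabwopeb" has last vowel 'e'. The one such stem in the data (mawen → hamawen) adds the prefix ha-, so the same rule applies.
So nabwopeb → hanabwopeb.

hanabwopeb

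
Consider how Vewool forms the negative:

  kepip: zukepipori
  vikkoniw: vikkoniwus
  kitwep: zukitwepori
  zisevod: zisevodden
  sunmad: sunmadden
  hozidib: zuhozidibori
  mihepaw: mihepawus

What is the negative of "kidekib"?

zukidekibori

sunmad and mihepaw both have last vowel 'a' yet inflect differently (sunmadden, mihepawus), so the last vowel is not what conditions the rule; the final letter is.
"kidekib" ends in -b. The one such stem in the data (hozidib → zuhozidibori) adds zu- … -ori around the stem, so the same rule applies.
So kidekib → zukidekibori.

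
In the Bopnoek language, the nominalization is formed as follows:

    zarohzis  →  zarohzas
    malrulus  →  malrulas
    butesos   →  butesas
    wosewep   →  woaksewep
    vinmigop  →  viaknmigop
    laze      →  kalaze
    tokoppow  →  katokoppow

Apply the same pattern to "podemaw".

kapodemaw

butesos and vinmigop both have last vowel 'o' yet inflect differently (butesas, viaknmigop), so the last vowel is not what conditions the rule; the final letter is.
"podemaw" ends in -w. The one such stem in the data (tokoppow → katokoppow) adds the prefix ka-, so the same rule applies.
So podemaw → kapodemaw.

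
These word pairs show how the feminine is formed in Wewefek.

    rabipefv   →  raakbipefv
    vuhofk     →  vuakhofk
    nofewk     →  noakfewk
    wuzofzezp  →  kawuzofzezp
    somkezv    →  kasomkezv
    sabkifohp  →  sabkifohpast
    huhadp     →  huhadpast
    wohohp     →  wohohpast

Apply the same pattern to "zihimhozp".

rabipefv and somkezv both end in -v yet inflect differently (raakbipefv, kasomkezv), so the final letter is not what conditions the rule; the second-to-last letter is.
"zihimhozp" has second-to-last letter 'z'. The stems whose second-to-last letter is 'z' (wuzofzezp → kawuzofzezp, somkezv → kasomkezv) add the prefix ka-.
So zihimhozp → kazihimhozp.

kazihimhozp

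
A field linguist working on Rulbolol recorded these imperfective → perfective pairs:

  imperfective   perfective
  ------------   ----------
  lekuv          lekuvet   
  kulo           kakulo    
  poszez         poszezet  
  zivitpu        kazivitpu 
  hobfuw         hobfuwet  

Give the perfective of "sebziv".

"sebziv" ends in a consonant. The stems ending in a consonant (lekuv → lekuvet, poszez → poszezet, hobfuw → hobfuwet) add -et.
So sebziv → sebzivet.

sebzivet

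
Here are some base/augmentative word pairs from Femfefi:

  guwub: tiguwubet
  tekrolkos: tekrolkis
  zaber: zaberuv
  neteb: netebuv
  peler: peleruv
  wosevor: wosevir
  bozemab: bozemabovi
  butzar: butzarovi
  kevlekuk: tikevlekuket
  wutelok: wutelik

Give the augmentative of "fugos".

wosevor and zaber both end in -r yet inflect differently (wosevir, zaberuv), so the final letter is not what conditions the rule; the last vowel is.
"fugos" has last vowel 'o'. The stems whose last vowel is 'o' (wosevor → wosevir, wutelok → wutelik, tekrolkos → tekrolkis) change the last vowel to 'i'.
The other patterns: stems whose last vowel is 'e' add -uv; stems whose last vowel is 'u' add ti- … -et around the stem; stems whose last vowel is 'a' add -ovi.
So fugos → fugis.

fugis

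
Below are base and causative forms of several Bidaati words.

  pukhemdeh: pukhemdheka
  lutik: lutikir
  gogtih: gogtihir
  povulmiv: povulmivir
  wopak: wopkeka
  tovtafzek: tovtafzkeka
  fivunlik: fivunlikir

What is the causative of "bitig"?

bitigir

lutik and tovtafzek both end in -k yet inflect differently (lutikir, tovtafzkeka), so the final letter is not what conditions the rule; the last vowel is.
"bitig" has last vowel 'i'. The stems whose last vowel is 'i' (gogtih → gogtihir, lutik → lutikir, povulmiv → povulmivir) add -ir.
The other pattern: stems whose last vowel is 'a' or 'e' delete the last vowel and add -eka.
So bitig → bitigir.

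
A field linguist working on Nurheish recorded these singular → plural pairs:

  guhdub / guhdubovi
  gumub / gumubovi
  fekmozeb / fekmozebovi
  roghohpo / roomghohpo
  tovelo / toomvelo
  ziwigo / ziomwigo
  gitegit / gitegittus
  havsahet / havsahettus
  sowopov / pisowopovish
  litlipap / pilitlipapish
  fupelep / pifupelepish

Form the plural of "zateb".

"zateb" ends in -b. The stems ending in -b (guhdub → guhdubovi, gumub → gumubovi, fekmozeb → fekmozebovi) add -ovi.
So zateb → zatebovi.

zatebovi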